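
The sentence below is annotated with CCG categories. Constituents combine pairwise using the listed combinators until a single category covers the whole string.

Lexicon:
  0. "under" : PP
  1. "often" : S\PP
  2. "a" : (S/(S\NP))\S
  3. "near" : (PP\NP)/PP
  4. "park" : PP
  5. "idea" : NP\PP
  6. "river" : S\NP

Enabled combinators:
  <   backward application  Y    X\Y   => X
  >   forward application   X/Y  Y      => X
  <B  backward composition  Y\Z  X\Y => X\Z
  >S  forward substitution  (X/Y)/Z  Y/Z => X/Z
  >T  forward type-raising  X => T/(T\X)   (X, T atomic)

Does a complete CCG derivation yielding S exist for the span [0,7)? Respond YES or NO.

YES

[0,7] S   >
  [0,3] S/(S\NP)   <
    [0,2] S   <
      [0,1] "under" : PP
      [1,2] "often" : S\PP
    [2,3] "a" : (S/(S\NP))\S
  [3,7] S\NP   <B
    [3,5] PP\NP   >
      [3,4] "near" : (PP\NP)/PP
      [4,5] "park" : PP
    [5,7] S\PP   <B
      [5,6] "idea" : NP\PP
      [6,7] "river" : S\NP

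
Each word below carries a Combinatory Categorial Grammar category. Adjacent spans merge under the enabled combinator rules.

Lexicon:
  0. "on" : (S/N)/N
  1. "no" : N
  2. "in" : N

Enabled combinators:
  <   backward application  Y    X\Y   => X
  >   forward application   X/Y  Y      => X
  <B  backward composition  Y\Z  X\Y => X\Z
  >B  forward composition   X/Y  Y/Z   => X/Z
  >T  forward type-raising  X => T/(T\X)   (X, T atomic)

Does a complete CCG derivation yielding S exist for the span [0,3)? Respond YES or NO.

[0,3] S   >
  [0,2] S/N   >
    [0,1] "on" : (S/N)/N
    [1,2] "no" : N
  [2,3] "in" : N

YES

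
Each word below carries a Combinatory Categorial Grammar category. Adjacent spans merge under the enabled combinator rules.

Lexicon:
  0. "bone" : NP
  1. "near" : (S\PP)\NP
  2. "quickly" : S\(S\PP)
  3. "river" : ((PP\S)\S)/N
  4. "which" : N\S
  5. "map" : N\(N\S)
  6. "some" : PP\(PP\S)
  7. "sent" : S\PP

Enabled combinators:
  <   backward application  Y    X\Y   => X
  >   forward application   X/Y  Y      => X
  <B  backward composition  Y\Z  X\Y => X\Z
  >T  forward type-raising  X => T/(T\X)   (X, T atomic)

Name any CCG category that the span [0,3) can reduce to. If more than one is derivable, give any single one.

S

[0,8] S   <
  [0,7] PP   <
    [0,6] PP\S   <
      [0,3] S   <
        [0,2] S\PP   <
          [0,1] "bone" : NP
          [1,2] "near" : (S\PP)\NP
        [2,3] "quickly" : S\(S\PP)
      [3,6] (PP\S)\S   >
        [3,4] "river" : ((PP\S)\S)/N
        [4,6] N   <
          [4,5] "which" : N\S
          [5,6] "map" : N\(N\S)
    [6,7] "some" : PP\(PP\S)
  [7,8] "sent" : S\PP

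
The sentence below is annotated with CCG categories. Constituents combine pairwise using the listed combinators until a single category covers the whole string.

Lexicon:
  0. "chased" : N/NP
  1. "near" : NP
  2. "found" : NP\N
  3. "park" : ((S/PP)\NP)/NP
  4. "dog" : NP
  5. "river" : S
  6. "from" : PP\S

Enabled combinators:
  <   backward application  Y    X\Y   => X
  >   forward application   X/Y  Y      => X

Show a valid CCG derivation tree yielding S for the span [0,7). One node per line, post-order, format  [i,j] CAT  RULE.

[0,7] S   >
  [0,5] S/PP   <
    [0,3] NP   <
      [0,2] N   >
        [0,1] "chased" : N/NP
        [1,2] "near" : NP
      [2,3] "found" : NP\N
    [3,5] (S/PP)\NP   >
      [3,4] "park" : ((S/PP)\NP)/NP
      [4,5] "dog" : NP
  [5,7] PP   <
    [5,6] "river" : S
    [6,7] "from" : PP\S

[0,1] N/NP  lex  "chased"
[1,2] NP  lex  "near"
[0,2] N  >  k=1
[2,3] NP\N  lex  "found"
[0,3] NP  <  k=2
[3,4] ((S/PP)\NP)/NP  lex  "park"
[4,5] NP  lex  "dog"
[3,5] (S/PP)\NP  >  k=4
[0,5] S/PP  <  k=3
[5,6] S  lex  "river"
[6,7] PP\S  lex  "from"
[5,7] PP  <  k=6
[0,7] S  >  k=5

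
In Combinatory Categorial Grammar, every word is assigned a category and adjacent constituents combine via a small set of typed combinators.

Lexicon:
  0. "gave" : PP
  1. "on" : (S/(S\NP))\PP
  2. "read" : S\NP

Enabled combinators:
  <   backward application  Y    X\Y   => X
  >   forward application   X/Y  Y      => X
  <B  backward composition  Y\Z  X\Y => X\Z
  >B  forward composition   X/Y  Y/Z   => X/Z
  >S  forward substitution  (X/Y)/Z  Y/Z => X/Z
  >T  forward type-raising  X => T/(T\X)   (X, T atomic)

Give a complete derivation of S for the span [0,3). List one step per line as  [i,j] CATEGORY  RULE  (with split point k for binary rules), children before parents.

[0,3] S   >
  [0,2] S/(S\NP)   <
    [0,1] "gave" : PP
    [1,2] "on" : (S/(S\NP))\PP
  [2,3] "read" : S\NP

[0,1] PP  lex  "gave"
[1,2] (S/(S\NP))\PP  lex  "on"
[0,2] S/(S\NP)  <  k=1
[2,3] S\NP  lex  "read"
[0,3] S  >  k=2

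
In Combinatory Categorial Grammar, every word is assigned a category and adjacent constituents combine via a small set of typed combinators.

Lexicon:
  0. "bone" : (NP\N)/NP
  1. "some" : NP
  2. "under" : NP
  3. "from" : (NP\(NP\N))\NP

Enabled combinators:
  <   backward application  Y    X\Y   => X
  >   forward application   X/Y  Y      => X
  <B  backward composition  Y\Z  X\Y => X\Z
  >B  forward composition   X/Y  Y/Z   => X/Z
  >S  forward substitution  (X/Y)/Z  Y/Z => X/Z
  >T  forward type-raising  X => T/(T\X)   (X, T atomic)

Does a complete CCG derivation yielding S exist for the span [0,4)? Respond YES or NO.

NO

(NP\N)/NP NP NP (NP\(NP\N))\NP
CKY chart[0,4] = {N/(N\NP), NP, NP/(NP\NP), PP/(PP\NP), S/(S\NP)}; S ∉ chart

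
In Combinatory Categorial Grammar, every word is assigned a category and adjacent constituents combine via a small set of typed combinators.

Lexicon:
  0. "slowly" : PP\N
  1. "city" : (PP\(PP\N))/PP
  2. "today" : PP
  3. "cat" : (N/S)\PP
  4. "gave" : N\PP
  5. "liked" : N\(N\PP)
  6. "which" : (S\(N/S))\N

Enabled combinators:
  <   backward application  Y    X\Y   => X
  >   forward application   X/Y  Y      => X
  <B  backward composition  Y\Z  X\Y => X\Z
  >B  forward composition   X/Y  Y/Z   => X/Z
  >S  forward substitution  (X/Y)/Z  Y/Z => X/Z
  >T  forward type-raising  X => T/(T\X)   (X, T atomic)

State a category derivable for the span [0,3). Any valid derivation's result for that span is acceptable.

[0,7] S   <
  [0,4] N/S   <
    [0,3] PP   <
      [0,1] "slowly" : PP\N
      [1,3] PP\(PP\N)   >
        [1,2] "city" : (PP\(PP\N))/PP
        [2,3] "today" : PP
    [3,4] "cat" : (N/S)\PP
  [4,7] S\(N/S)   <
    [4,6] N   <
      [4,5] "gave" : N\PP
      [5,6] "liked" : N\(N\PP)
    [6,7] "which" : (S\(N/S))\N

PP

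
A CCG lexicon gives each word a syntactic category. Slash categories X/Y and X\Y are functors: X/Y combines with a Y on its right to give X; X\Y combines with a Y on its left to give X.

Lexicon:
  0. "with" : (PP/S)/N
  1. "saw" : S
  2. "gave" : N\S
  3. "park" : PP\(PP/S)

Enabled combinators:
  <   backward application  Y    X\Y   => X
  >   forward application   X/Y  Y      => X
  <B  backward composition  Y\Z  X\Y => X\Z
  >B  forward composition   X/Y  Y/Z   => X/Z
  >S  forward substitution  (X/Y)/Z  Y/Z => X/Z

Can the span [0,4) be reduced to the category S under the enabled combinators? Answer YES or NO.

(PP/S)/N S N\S PP\(PP/S)
CKY chart[0,4] = {PP}; S ∉ chart

NO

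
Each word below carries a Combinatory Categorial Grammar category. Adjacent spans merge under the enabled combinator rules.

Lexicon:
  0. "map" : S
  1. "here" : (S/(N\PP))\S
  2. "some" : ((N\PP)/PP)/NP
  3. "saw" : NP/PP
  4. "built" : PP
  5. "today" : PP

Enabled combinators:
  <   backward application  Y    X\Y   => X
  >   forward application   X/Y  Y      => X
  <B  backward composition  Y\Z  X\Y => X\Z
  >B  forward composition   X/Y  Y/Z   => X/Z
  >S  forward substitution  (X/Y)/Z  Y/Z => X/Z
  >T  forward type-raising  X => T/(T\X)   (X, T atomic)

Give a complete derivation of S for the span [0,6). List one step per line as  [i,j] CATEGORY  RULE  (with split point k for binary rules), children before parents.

[0,6] S   >
  [0,2] S/(N\PP)   <
    [0,1] "map" : S
    [1,2] "here" : (S/(N\PP))\S
  [2,6] N\PP   >
    [2,5] (N\PP)/PP   >
      [2,3] "some" : ((N\PP)/PP)/NP
      [3,5] NP   >
        [3,4] "saw" : NP/PP
        [4,5] "built" : PP
    [5,6] "today" : PP

[0,1] S  lex  "map"
[1,2] (S/(N\PP))\S  lex  "here"
[0,2] S/(N\PP)  <  k=1
[2,3] ((N\PP)/PP)/NP  lex  "some"
[3,4] NP/PP  lex  "saw"
[4,5] PP  lex  "built"
[3,5] NP  >  k=4
[2,5] (N\PP)/PP  >  k=3
[5,6] PP  lex  "today"
[2,6] N\PP  >  k=5
[0,6] S  >  k=2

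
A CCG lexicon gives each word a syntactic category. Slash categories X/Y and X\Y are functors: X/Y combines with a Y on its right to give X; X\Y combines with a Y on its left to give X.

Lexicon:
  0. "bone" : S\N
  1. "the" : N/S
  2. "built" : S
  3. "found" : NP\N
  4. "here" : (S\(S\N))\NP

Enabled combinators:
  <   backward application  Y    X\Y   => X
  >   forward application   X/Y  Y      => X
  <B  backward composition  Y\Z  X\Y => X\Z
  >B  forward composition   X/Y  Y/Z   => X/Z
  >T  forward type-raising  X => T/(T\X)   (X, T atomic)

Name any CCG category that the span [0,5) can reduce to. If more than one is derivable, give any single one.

S

[0,5] S   <
  [0,1] "bone" : S\N
  [1,5] S\(S\N)   <
    [1,4] NP   <
      [1,3] N   >
        [1,2] "the" : N/S
        [2,3] "built" : S
      [3,4] "found" : NP\N
    [4,5] "here" : (S\(S\N))\NP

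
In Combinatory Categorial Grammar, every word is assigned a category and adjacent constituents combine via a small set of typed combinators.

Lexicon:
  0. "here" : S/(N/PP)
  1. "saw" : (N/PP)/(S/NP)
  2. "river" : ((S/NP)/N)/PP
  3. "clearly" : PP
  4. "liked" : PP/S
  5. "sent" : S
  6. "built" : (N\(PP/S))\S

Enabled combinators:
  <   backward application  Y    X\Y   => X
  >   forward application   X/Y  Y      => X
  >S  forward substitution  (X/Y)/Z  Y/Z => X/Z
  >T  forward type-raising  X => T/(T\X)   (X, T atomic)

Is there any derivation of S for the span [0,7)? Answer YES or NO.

YES

[0,7] S   >
  [0,1] "here" : S/(N/PP)
  [1,7] N/PP   >
    [1,2] "saw" : (N/PP)/(S/NP)
    [2,7] S/NP   >
      [2,4] (S/NP)/N   >
        [2,3] "river" : ((S/NP)/N)/PP
        [3,4] "clearly" : PP
      [4,7] N   <
        [4,5] "liked" : PP/S
        [5,7] N\(PP/S)   <
          [5,6] "sent" : S
          [6,7] "built" : (N\(PP/S))\S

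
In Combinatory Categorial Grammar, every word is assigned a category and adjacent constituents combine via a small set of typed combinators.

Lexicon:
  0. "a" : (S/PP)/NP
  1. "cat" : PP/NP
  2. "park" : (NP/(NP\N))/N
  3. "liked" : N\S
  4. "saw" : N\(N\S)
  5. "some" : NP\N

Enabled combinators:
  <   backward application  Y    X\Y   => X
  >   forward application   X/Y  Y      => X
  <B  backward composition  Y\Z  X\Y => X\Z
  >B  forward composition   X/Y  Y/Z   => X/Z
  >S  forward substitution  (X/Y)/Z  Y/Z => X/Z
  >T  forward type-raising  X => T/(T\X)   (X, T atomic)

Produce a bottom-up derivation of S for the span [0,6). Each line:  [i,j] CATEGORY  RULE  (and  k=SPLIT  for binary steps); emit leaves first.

[0,1] (S/PP)/NP  lex  "a"
[1,2] PP/NP  lex  "cat"
[0,2] S/NP  >S  k=1
[2,3] (NP/(NP\N))/N  lex  "park"
[3,4] N\S  lex  "liked"
[4,5] N\(N\S)  lex  "saw"
[3,5] N  <  k=4
[2,5] NP/(NP\N)  >  k=3
[5,6] NP\N  lex  "some"
[2,6] NP  >  k=5
[0,6] S  >  k=2

[0,6] S   >
  [0,2] S/NP   >S
    [0,1] "a" : (S/PP)/NP
    [1,2] "cat" : PP/NP
  [2,6] NP   >
    [2,5] NP/(NP\N)   >
      [2,3] "park" : (NP/(NP\N))/N
      [3,5] N   <
        [3,4] "liked" : N\S
        [4,5] "saw" : N\(N\S)
    [5,6] "some" : NP\N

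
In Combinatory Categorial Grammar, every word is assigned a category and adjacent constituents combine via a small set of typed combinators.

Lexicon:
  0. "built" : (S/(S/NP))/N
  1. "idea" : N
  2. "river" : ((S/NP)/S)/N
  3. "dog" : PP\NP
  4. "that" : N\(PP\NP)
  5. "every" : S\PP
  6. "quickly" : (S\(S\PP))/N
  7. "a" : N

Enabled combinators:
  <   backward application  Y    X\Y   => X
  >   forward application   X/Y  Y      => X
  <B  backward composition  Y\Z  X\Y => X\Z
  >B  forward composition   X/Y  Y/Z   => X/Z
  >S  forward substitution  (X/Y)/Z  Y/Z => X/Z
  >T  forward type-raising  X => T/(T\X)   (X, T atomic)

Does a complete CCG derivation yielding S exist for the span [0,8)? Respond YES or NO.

YES

[0,8] S   >
  [0,2] S/(S/NP)   >
    [0,1] "built" : (S/(S/NP))/N
    [1,2] "idea" : N
  [2,8] S/NP   >
    [2,5] (S/NP)/S   >
      [2,3] "river" : ((S/NP)/S)/N
      [3,5] N   <
        [3,4] "dog" : PP\NP
        [4,5] "that" : N\(PP\NP)
    [5,8] S   <
      [5,6] "every" : S\PP
      [6,8] S\(S\PP)   >
        [6,7] "quickly" : (S\(S\PP))/N
        [7,8] "a" : N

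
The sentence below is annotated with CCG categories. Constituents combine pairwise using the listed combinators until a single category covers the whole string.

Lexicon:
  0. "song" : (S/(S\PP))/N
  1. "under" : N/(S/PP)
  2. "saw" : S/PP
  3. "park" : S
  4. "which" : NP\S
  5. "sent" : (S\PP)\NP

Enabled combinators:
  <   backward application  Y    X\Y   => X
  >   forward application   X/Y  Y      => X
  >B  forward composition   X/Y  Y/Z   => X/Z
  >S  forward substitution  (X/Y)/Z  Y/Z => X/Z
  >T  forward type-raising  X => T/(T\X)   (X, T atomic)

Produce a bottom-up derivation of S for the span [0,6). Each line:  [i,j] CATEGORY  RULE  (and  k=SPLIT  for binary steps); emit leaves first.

[0,1] (S/(S\PP))/N  lex  "song"
[1,2] N/(S/PP)  lex  "under"
[2,3] S/PP  lex  "saw"
[1,3] N  >  k=2
[0,3] S/(S\PP)  >  k=1
[3,4] S  lex  "park"
[4,5] NP\S  lex  "which"
[3,5] NP  <  k=4
[5,6] (S\PP)\NP  lex  "sent"
[3,6] S\PP  <  k=5
[0,6] S  >  k=3

[0,6] S   >
  [0,3] S/(S\PP)   >
    [0,1] "song" : (S/(S\PP))/N
    [1,3] N   >
      [1,2] "under" : N/(S/PP)
      [2,3] "saw" : S/PP
  [3,6] S\PP   <
    [3,5] NP   <
      [3,4] "park" : S
      [4,5] "which" : NP\S
    [5,6] "sent" : (S\PP)\NP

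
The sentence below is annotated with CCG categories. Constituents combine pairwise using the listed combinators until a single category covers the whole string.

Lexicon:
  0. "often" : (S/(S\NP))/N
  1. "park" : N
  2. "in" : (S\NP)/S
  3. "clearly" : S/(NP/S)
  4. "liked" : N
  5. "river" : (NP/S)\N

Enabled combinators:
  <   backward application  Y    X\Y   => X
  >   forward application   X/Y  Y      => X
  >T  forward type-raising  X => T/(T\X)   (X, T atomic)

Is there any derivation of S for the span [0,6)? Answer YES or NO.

YES

[0,6] S   >
  [0,2] S/(S\NP)   >
    [0,1] "often" : (S/(S\NP))/N
    [1,2] "park" : N
  [2,6] S\NP   >
    [2,3] "in" : (S\NP)/S
    [3,6] S   >
      [3,4] "clearly" : S/(NP/S)
      [4,6] NP/S   <
        [4,5] "liked" : N
        [5,6] "river" : (NP/S)\N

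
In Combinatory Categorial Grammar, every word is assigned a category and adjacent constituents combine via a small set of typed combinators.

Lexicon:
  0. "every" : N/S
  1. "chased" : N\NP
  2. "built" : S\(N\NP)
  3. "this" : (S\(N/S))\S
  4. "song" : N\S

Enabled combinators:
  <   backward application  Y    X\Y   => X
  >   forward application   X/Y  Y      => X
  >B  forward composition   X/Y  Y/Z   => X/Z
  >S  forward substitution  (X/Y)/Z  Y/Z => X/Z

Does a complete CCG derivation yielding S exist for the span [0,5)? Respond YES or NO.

N/S N\NP S\(N\NP) (S\(N/S))\S N\S
CKY chart[0,5] = {N}; S ∉ chart

NO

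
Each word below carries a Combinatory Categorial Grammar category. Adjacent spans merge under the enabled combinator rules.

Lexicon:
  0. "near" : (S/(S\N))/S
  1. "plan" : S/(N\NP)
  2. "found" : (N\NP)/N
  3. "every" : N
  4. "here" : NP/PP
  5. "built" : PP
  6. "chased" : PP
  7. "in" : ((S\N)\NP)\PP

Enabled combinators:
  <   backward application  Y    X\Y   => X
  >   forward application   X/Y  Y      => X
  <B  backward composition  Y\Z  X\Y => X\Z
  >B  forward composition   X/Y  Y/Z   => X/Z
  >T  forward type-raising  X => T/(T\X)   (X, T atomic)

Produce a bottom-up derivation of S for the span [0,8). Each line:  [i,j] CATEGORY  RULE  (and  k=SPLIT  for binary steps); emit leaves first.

[0,1] (S/(S\N))/S  lex  "near"
[1,2] S/(N\NP)  lex  "plan"
[2,3] (N\NP)/N  lex  "found"
[1,3] S/N  >B  k=2
[3,4] N  lex  "every"
[1,4] S  >  k=3
[0,4] S/(S\N)  >  k=1
[4,5] NP/PP  lex  "here"
[5,6] PP  lex  "built"
[4,6] NP  >  k=5
[6,7] PP  lex  "chased"
[7,8] ((S\N)\NP)\PP  lex  "in"
[6,8] (S\N)\NP  <  k=7
[4,8] S\N  <  k=6
[0,8] S  >  k=4

[0,8] S   >
  [0,4] S/(S\N)   >
    [0,1] "near" : (S/(S\N))/S
    [1,4] S   >
      [1,3] S/N   >B
        [1,2] "plan" : S/(N\NP)
        [2,3] "found" : (N\NP)/N
      [3,4] "every" : N
  [4,8] S\N   <
    [4,6] NP   >
      [4,5] "here" : NP/PP
      [5,6] "built" : PP
    [6,8] (S\N)\NP   <
      [6,7] "chased" : PP
      [7,8] "in" : ((S\N)\NP)\PP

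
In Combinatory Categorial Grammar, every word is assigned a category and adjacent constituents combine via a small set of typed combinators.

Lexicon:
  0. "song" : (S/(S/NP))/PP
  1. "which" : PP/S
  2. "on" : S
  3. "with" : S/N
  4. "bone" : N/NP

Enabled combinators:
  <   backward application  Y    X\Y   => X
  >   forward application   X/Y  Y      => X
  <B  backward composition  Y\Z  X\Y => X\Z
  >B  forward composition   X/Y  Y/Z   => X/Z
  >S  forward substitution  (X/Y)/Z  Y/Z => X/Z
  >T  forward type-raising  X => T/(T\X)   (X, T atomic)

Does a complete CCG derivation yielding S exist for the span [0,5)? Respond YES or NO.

[0,5] S   >
  [0,3] S/(S/NP)   >
    [0,1] "song" : (S/(S/NP))/PP
    [1,3] PP   >
      [1,2] "which" : PP/S
      [2,3] "on" : S
  [3,5] S/NP   >B
    [3,4] "with" : S/N
    [4,5] "bone" : N/NP

YES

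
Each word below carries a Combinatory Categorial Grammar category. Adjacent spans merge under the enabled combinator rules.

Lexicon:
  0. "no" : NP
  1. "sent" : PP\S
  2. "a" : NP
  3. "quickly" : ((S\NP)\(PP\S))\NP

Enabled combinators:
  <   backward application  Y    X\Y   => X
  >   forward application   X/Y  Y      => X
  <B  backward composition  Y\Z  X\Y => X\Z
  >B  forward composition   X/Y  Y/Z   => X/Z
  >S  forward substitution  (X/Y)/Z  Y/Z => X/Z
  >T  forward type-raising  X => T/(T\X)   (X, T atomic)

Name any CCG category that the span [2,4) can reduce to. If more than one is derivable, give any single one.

[0,4] S   >
  [0,1] S/(S\NP)   >T
    [0,1] "no" : NP
  [1,4] S\NP   <
    [1,2] "sent" : PP\S
    [2,4] (S\NP)\(PP\S)   <
      [2,3] "a" : NP
      [3,4] "quickly" : ((S\NP)\(PP\S))\NP

(S\NP)\(PP\S)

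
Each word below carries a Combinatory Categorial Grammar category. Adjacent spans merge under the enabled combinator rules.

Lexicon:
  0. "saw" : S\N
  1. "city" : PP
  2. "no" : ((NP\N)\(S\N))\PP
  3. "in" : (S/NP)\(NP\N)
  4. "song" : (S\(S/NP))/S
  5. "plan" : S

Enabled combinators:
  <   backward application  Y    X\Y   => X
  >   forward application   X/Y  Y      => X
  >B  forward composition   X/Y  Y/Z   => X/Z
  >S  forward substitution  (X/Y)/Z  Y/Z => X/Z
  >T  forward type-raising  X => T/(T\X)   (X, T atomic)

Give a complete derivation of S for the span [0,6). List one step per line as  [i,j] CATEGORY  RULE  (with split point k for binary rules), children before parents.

[0,1] S\N  lex  "saw"
[1,2] PP  lex  "city"
[2,3] ((NP\N)\(S\N))\PP  lex  "no"
[1,3] (NP\N)\(S\N)  <  k=2
[0,3] NP\N  <  k=1
[3,4] (S/NP)\(NP\N)  lex  "in"
[0,4] S/NP  <  k=3
[4,5] (S\(S/NP))/S  lex  "song"
[5,6] S  lex  "plan"
[4,6] S\(S/NP)  >  k=5
[0,6] S  <  k=4

[0,6] S   <
  [0,4] S/NP   <
    [0,3] NP\N   <
      [0,1] "saw" : S\N
      [1,3] (NP\N)\(S\N)   <
        [1,2] "city" : PP
        [2,3] "no" : ((NP\N)\(S\N))\PP
    [3,4] "in" : (S/NP)\(NP\N)
  [4,6] S\(S/NP)   >
    [4,5] "song" : (S\(S/NP))/S
    [5,6] "plan" : S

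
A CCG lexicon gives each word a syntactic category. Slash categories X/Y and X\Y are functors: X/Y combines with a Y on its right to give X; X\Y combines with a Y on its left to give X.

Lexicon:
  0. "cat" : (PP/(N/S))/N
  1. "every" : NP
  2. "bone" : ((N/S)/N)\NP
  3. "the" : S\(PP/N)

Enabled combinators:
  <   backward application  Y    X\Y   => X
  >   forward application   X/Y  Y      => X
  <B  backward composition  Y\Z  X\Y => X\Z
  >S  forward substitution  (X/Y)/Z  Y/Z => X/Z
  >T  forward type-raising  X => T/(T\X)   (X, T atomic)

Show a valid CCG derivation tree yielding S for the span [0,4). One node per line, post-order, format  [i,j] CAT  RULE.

[0,1] (PP/(N/S))/N  lex  "cat"
[1,2] NP  lex  "every"
[2,3] ((N/S)/N)\NP  lex  "bone"
[1,3] (N/S)/N  <  k=2
[0,3] PP/N  >S  k=1
[3,4] S\(PP/N)  lex  "the"
[0,4] S  <  k=3

[0,4] S   <
  [0,3] PP/N   >S
    [0,1] "cat" : (PP/(N/S))/N
    [1,3] (N/S)/N   <
      [1,2] "every" : NP
      [2,3] "bone" : ((N/S)/N)\NP
  [3,4] "the" : S\(PP/N)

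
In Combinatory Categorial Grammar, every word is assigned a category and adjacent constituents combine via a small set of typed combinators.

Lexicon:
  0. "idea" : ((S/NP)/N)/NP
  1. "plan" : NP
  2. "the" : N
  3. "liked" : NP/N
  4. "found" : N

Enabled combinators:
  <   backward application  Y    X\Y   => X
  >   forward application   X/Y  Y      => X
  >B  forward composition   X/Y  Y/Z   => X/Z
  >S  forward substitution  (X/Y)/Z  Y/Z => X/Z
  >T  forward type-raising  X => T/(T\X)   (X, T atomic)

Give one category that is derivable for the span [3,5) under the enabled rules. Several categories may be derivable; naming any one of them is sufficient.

[0,5] S   >
  [0,3] S/NP   >
    [0,2] (S/NP)/N   >
      [0,1] "idea" : ((S/NP)/N)/NP
      [1,2] "plan" : NP
    [2,3] "the" : N
  [3,5] NP   >
    [3,4] "liked" : NP/N
    [4,5] "found" : N

NP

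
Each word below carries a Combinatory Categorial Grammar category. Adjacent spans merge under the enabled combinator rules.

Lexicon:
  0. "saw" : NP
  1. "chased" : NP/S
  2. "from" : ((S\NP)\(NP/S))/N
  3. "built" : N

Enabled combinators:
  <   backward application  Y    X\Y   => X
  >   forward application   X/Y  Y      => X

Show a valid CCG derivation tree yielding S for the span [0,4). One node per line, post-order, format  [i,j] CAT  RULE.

[0,4] S   <
  [0,1] "saw" : NP
  [1,4] S\NP   <
    [1,2] "chased" : NP/S
    [2,4] (S\NP)\(NP/S)   >
      [2,3] "from" : ((S\NP)\(NP/S))/N
      [3,4] "built" : N

[0,1] NP  lex  "saw"
[1,2] NP/S  lex  "chased"
[2,3] ((S\NP)\(NP/S))/N  lex  "from"
[3,4] N  lex  "built"
[2,4] (S\NP)\(NP/S)  >  k=3
[1,4] S\NP  <  k=2
[0,4] S  <  k=1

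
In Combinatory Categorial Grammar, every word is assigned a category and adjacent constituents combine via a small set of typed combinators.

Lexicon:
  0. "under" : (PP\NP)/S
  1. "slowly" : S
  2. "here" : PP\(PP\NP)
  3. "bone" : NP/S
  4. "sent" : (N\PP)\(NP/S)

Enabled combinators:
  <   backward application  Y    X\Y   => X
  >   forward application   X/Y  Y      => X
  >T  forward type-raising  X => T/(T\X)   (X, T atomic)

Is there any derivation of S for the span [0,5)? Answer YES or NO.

NO

(PP\NP)/S S PP\(PP\NP) NP/S (N\PP)\(NP/S)
CKY chart[0,5] = {N, N/(N\N), NP/(NP\N), PP/(PP\N), S/(S\N)}; S ∉ chart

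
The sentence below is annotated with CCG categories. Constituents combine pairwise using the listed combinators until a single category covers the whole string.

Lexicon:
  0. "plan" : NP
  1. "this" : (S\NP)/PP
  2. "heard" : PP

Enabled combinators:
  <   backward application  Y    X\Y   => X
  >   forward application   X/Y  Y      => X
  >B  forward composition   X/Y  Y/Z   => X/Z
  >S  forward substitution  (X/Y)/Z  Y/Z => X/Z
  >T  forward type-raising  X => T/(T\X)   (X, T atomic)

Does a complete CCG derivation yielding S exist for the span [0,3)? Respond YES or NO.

[0,3] S   <
  [0,1] "plan" : NP
  [1,3] S\NP   >
    [1,2] "this" : (S\NP)/PP
    [2,3] "heard" : PP

YES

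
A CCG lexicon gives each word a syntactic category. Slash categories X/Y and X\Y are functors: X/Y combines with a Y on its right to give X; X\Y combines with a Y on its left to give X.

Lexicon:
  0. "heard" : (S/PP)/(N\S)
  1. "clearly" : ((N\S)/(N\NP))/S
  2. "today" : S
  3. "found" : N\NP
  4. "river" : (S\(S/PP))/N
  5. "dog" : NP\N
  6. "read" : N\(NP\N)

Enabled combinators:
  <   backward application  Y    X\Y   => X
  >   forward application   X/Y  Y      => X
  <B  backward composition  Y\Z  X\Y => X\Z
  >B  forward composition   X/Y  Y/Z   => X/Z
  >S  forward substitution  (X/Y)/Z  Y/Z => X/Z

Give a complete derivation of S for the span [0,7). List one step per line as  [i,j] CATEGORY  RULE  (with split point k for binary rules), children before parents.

[0,7] S   <
  [0,4] S/PP   >
    [0,1] "heard" : (S/PP)/(N\S)
    [1,4] N\S   >
      [1,3] (N\S)/(N\NP)   >
        [1,2] "clearly" : ((N\S)/(N\NP))/S
        [2,3] "today" : S
      [3,4] "found" : N\NP
  [4,7] S\(S/PP)   >
    [4,5] "river" : (S\(S/PP))/N
    [5,7] N   <
      [5,6] "dog" : NP\N
      [6,7] "read" : N\(NP\N)

[0,1] (S/PP)/(N\S)  lex  "heard"
[1,2] ((N\S)/(N\NP))/S  lex  "clearly"
[2,3] S  lex  "today"
[1,3] (N\S)/(N\NP)  >  k=2
[3,4] N\NP  lex  "found"
[1,4] N\S  >  k=3
[0,4] S/PP  >  k=1
[4,5] (S\(S/PP))/N  lex  "river"
[5,6] NP\N  lex  "dog"
[6,7] N\(NP\N)  lex  "read"
[5,7] N  <  k=6
[4,7] S\(S/PP)  >  k=5
[0,7] S  <  k=4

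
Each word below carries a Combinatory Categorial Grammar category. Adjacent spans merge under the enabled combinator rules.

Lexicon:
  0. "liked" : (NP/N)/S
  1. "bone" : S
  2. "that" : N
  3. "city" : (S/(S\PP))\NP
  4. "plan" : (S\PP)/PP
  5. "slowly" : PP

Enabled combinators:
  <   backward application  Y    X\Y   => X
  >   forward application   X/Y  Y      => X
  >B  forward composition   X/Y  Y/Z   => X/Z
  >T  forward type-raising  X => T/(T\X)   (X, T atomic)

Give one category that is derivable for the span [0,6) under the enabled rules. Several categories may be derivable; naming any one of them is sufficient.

S

[0,6] S   >
  [0,4] S/(S\PP)   <
    [0,3] NP   >
      [0,2] NP/N   >
        [0,1] "liked" : (NP/N)/S
        [1,2] "bone" : S
      [2,3] "that" : N
    [3,4] "city" : (S/(S\PP))\NP
  [4,6] S\PP   >
    [4,5] "plan" : (S\PP)/PP
    [5,6] "slowly" : PP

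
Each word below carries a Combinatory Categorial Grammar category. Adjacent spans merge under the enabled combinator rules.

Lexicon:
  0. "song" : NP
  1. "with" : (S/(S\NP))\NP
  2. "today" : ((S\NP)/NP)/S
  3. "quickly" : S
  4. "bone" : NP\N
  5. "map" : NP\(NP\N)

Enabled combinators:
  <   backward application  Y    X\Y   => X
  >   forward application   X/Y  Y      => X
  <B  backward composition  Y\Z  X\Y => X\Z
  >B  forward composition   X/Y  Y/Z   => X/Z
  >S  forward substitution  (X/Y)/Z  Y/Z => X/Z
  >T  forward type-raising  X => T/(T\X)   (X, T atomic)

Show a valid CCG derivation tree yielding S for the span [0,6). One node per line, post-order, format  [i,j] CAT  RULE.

[0,1] NP  lex  "song"
[1,2] (S/(S\NP))\NP  lex  "with"
[0,2] S/(S\NP)  <  k=1
[2,3] ((S\NP)/NP)/S  lex  "today"
[3,4] S  lex  "quickly"
[2,4] (S\NP)/NP  >  k=3
[4,5] NP\N  lex  "bone"
[5,6] NP\(NP\N)  lex  "map"
[4,6] NP  <  k=5
[2,6] S\NP  >  k=4
[0,6] S  >  k=2

[0,6] S   >
  [0,2] S/(S\NP)   <
    [0,1] "song" : NP
    [1,2] "with" : (S/(S\NP))\NP
  [2,6] S\NP   >
    [2,4] (S\NP)/NP   >
      [2,3] "today" : ((S\NP)/NP)/S
      [3,4] "quickly" : S
    [4,6] NP   <
      [4,5] "bone" : NP\N
      [5,6] "map" : NP\(NP\N)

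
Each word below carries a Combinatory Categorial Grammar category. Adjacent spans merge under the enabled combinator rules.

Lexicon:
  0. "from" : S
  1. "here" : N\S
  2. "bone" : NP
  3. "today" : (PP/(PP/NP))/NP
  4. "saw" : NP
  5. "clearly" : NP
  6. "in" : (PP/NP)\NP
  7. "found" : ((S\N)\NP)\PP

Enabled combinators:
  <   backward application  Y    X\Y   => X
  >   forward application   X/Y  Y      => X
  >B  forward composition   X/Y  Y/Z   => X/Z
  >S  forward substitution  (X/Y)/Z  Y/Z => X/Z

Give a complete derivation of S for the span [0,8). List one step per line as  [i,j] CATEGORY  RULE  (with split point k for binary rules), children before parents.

[0,8] S   <
  [0,2] N   <
    [0,1] "from" : S
    [1,2] "here" : N\S
  [2,8] S\N   <
    [2,3] "bone" : NP
    [3,8] (S\N)\NP   <
      [3,7] PP   >
        [3,5] PP/(PP/NP)   >
          [3,4] "today" : (PP/(PP/NP))/NP
          [4,5] "saw" : NP
        [5,7] PP/NP   <
          [5,6] "clearly" : NP
          [6,7] "in" : (PP/NP)\NP
      [7,8] "found" : ((S\N)\NP)\PP

[0,1] S  lex  "from"
[1,2] N\S  lex  "here"
[0,2] N  <  k=1
[2,3] NP  lex  "bone"
[3,4] (PP/(PP/NP))/NP  lex  "today"
[4,5] NP  lex  "saw"
[3,5] PP/(PP/NP)  >  k=4
[5,6] NP  lex  "clearly"
[6,7] (PP/NP)\NP  lex  "in"
[5,7] PP/NP  <  k=6
[3,7] PP  >  k=5
[7,8] ((S\N)\NP)\PP  lex  "found"
[3,8] (S\N)\NP  <  k=7
[2,8] S\N  <  k=3
[0,8] S  <  k=2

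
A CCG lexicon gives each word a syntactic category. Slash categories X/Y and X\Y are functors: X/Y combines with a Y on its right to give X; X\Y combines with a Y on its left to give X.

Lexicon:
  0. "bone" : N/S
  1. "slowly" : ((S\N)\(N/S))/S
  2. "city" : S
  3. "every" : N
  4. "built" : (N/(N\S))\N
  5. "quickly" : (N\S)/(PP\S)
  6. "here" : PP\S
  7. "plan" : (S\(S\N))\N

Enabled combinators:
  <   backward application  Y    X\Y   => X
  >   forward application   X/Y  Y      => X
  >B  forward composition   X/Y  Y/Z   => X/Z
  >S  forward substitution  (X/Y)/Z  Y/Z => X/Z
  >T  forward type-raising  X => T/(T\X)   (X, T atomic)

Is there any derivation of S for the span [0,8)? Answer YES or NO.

YES

[0,8] S   <
  [0,3] S\N   <
    [0,1] "bone" : N/S
    [1,3] (S\N)\(N/S)   >
      [1,2] "slowly" : ((S\N)\(N/S))/S
      [2,3] "city" : S
  [3,8] S\(S\N)   <
    [3,7] N   >
      [3,5] N/(N\S)   <
        [3,4] "every" : N
        [4,5] "built" : (N/(N\S))\N
      [5,7] N\S   >
        [5,6] "quickly" : (N\S)/(PP\S)
        [6,7] "here" : PP\S
    [7,8] "plan" : (S\(S\N))\N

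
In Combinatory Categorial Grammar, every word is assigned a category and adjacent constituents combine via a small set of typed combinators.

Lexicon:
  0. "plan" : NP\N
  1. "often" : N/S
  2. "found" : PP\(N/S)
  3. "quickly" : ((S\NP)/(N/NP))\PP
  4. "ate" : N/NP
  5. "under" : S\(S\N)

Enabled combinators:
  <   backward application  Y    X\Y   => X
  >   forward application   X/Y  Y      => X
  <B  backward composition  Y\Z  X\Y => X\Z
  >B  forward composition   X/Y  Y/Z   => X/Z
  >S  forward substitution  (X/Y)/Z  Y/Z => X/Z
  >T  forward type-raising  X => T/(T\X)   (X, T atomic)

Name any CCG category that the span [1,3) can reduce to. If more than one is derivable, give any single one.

PP

[0,6] S   <
  [0,5] S\N   <B
    [0,1] "plan" : NP\N
    [1,5] S\NP   >
      [1,4] (S\NP)/(N/NP)   <
        [1,3] PP   <
          [1,2] "often" : N/S
          [2,3] "found" : PP\(N/S)
        [3,4] "quickly" : ((S\NP)/(N/NP))\PP
      [4,5] "ate" : N/NP
  [5,6] "under" : S\(S\N)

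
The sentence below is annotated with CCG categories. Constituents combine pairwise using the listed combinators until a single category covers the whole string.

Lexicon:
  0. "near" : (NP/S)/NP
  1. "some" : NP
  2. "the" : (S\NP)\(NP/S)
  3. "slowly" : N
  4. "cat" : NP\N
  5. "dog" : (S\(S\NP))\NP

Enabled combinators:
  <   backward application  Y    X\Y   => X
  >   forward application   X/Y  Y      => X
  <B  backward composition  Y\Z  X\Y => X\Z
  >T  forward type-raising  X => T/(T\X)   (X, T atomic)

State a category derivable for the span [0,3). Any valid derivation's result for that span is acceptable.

[0,6] S   <
  [0,3] S\NP   <
    [0,2] NP/S   >
      [0,1] "near" : (NP/S)/NP
      [1,2] "some" : NP
    [2,3] "the" : (S\NP)\(NP/S)
  [3,6] S\(S\NP)   <
    [3,5] NP   <
      [3,4] "slowly" : N
      [4,5] "cat" : NP\N
    [5,6] "dog" : (S\(S\NP))\NP

S\NP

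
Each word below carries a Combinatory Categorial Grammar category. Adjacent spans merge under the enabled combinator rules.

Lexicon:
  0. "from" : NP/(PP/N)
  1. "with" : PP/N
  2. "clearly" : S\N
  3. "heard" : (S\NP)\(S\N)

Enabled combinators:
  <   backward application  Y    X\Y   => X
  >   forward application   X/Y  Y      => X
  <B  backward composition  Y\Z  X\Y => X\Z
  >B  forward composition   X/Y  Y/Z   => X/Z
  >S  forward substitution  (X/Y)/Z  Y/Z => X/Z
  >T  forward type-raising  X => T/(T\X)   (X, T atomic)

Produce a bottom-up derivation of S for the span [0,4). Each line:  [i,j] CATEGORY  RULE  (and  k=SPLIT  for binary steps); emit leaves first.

[0,4] S   <
  [0,2] NP   >
    [0,1] "from" : NP/(PP/N)
    [1,2] "with" : PP/N
  [2,4] S\NP   <
    [2,3] "clearly" : S\N
    [3,4] "heard" : (S\NP)\(S\N)

[0,1] NP/(PP/N)  lex  "from"
[1,2] PP/N  lex  "with"
[0,2] NP  >  k=1
[2,3] S\N  lex  "clearly"
[3,4] (S\NP)\(S\N)  lex  "heard"
[2,4] S\NP  <  k=3
[0,4] S  <  k=2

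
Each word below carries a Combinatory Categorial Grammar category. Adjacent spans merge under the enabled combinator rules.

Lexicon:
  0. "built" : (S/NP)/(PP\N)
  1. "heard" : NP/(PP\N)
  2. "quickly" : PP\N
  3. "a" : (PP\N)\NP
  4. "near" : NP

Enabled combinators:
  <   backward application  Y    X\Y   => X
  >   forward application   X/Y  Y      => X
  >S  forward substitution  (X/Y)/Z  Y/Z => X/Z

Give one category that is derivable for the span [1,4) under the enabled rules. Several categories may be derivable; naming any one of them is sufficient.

[0,5] S   >
  [0,4] S/NP   >
    [0,1] "built" : (S/NP)/(PP\N)
    [1,4] PP\N   <
      [1,3] NP   >
        [1,2] "heard" : NP/(PP\N)
        [2,3] "quickly" : PP\N
      [3,4] "a" : (PP\N)\NP
  [4,5] "near" : NP

PP\N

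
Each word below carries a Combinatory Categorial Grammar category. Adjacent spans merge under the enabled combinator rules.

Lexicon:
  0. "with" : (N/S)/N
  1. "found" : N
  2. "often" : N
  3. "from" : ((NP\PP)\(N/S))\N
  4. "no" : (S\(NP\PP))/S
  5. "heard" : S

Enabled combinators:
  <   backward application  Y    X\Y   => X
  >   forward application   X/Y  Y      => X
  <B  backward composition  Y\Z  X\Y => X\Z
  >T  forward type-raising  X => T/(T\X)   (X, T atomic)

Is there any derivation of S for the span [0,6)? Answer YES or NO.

YES

[0,6] S   <
  [0,4] NP\PP   <
    [0,2] N/S   >
      [0,1] "with" : (N/S)/N
      [1,2] "found" : N
    [2,4] (NP\PP)\(N/S)   <
      [2,3] "often" : N
      [3,4] "from" : ((NP\PP)\(N/S))\N
  [4,6] S\(NP\PP)   >
    [4,5] "no" : (S\(NP\PP))/S
    [5,6] "heard" : S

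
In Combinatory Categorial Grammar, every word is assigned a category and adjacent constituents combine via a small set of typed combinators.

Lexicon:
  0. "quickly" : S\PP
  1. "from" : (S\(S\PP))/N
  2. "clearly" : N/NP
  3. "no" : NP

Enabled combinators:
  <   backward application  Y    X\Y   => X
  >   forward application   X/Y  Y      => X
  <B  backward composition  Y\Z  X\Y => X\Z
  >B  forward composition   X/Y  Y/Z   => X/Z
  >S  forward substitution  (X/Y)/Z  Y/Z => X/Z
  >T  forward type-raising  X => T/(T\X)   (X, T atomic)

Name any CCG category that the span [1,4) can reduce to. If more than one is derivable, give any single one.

[0,4] S   <
  [0,1] "quickly" : S\PP
  [1,4] S\(S\PP)   >
    [1,2] "from" : (S\(S\PP))/N
    [2,4] N   >
      [2,3] "clearly" : N/NP
      [3,4] "no" : NP

S\(S\PP)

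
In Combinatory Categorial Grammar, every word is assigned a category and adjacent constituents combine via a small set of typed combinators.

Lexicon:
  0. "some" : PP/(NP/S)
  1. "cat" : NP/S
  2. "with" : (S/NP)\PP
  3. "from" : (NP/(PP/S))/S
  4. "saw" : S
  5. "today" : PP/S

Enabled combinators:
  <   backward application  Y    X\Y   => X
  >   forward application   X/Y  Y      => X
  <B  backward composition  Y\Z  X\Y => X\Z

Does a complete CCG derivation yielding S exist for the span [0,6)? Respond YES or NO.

YES

[0,6] S   >
  [0,3] S/NP   <
    [0,2] PP   >
      [0,1] "some" : PP/(NP/S)
      [1,2] "cat" : NP/S
    [2,3] "with" : (S/NP)\PP
  [3,6] NP   >
    [3,5] NP/(PP/S)   >
      [3,4] "from" : (NP/(PP/S))/S
      [4,5] "saw" : S
    [5,6] "today" : PP/S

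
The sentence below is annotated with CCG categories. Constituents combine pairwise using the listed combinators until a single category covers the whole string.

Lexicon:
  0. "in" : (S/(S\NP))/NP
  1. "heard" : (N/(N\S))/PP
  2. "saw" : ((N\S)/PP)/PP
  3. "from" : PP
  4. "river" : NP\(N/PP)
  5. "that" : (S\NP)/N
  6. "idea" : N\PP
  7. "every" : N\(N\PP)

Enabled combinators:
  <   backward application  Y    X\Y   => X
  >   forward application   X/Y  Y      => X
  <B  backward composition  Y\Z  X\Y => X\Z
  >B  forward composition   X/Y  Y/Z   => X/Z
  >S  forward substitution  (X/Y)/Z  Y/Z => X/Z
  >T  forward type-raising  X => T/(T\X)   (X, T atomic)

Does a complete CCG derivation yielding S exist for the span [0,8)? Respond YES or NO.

YES

[0,8] S   >
  [0,5] S/(S\NP)   >
    [0,1] "in" : (S/(S\NP))/NP
    [1,5] NP   <
      [1,4] N/PP   >S
        [1,2] "heard" : (N/(N\S))/PP
        [2,4] (N\S)/PP   >
          [2,3] "saw" : ((N\S)/PP)/PP
          [3,4] "from" : PP
      [4,5] "river" : NP\(N/PP)
  [5,8] S\NP   >
    [5,6] "that" : (S\NP)/N
    [6,8] N   <
      [6,7] "idea" : N\PP
      [7,8] "every" : N\(N\PP)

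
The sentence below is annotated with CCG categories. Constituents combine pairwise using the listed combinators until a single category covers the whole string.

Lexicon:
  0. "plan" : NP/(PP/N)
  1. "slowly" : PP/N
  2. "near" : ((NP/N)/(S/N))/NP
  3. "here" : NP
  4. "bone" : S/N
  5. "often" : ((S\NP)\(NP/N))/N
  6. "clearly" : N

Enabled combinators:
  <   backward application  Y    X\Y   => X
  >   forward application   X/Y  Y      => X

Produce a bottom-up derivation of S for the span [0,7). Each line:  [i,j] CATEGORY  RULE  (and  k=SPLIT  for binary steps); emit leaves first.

[0,1] NP/(PP/N)  lex  "plan"
[1,2] PP/N  lex  "slowly"
[0,2] NP  >  k=1
[2,3] ((NP/N)/(S/N))/NP  lex  "near"
[3,4] NP  lex  "here"
[2,4] (NP/N)/(S/N)  >  k=3
[4,5] S/N  lex  "bone"
[2,5] NP/N  >  k=4
[5,6] ((S\NP)\(NP/N))/N  lex  "often"
[6,7] N  lex  "clearly"
[5,7] (S\NP)\(NP/N)  >  k=6
[2,7] S\NP  <  k=5
[0,7] S  <  k=2

[0,7] S   <
  [0,2] NP   >
    [0,1] "plan" : NP/(PP/N)
    [1,2] "slowly" : PP/N
  [2,7] S\NP   <
    [2,5] NP/N   >
      [2,4] (NP/N)/(S/N)   >
        [2,3] "near" : ((NP/N)/(S/N))/NP
        [3,4] "here" : NP
      [4,5] "bone" : S/N
    [5,7] (S\NP)\(NP/N)   >
      [5,6] "often" : ((S\NP)\(NP/N))/N
      [6,7] "clearly" : N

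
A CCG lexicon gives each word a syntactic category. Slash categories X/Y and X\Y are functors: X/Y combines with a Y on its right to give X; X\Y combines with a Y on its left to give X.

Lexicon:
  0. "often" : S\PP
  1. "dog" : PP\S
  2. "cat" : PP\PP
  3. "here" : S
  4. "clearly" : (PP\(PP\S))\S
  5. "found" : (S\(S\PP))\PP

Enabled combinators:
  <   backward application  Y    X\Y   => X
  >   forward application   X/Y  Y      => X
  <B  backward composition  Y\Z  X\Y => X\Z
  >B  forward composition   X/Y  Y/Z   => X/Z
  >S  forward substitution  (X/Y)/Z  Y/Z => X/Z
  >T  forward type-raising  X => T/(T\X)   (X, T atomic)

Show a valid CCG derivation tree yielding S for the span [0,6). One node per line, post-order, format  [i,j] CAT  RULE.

[0,6] S   <
  [0,1] "often" : S\PP
  [1,6] S\(S\PP)   <
    [1,5] PP   <
      [1,3] PP\S   <B
        [1,2] "dog" : PP\S
        [2,3] "cat" : PP\PP
      [3,5] PP\(PP\S)   <
        [3,4] "here" : S
        [4,5] "clearly" : (PP\(PP\S))\S
    [5,6] "found" : (S\(S\PP))\PP

[0,1] S\PP  lex  "often"
[1,2] PP\S  lex  "dog"
[2,3] PP\PP  lex  "cat"
[1,3] PP\S  <B  k=2
[3,4] S  lex  "here"
[4,5] (PP\(PP\S))\S  lex  "clearly"
[3,5] PP\(PP\S)  <  k=4
[1,5] PP  <  k=3
[5,6] (S\(S\PP))\PP  lex  "found"
[1,6] S\(S\PP)  <  k=5
[0,6] S  <  k=1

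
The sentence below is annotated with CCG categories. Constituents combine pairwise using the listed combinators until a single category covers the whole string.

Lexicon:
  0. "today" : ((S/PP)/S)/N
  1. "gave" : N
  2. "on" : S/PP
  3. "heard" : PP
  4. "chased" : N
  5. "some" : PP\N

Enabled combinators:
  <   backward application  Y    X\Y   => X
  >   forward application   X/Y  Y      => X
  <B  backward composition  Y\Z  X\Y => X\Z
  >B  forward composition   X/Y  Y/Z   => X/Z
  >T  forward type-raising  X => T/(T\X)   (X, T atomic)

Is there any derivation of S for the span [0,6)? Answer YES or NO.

YES

[0,6] S   >
  [0,4] S/PP   >
    [0,2] (S/PP)/S   >
      [0,1] "today" : ((S/PP)/S)/N
      [1,2] "gave" : N
    [2,4] S   >
      [2,3] "on" : S/PP
      [3,4] "heard" : PP
  [4,6] PP   >
    [4,5] PP/(PP\N)   >T
      [4,5] "chased" : N
    [5,6] "some" : PP\N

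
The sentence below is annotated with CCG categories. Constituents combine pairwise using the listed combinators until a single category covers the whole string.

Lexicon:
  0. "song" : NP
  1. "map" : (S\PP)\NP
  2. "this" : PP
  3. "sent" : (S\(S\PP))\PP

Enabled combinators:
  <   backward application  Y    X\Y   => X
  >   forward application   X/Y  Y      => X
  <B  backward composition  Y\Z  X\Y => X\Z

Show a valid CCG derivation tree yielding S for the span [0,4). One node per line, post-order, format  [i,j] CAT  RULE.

[0,4] S   <
  [0,2] S\PP   <
    [0,1] "song" : NP
    [1,2] "map" : (S\PP)\NP
  [2,4] S\(S\PP)   <
    [2,3] "this" : PP
    [3,4] "sent" : (S\(S\PP))\PP

[0,1] NP  lex  "song"
[1,2] (S\PP)\NP  lex  "map"
[0,2] S\PP  <  k=1
[2,3] PP  lex  "this"
[3,4] (S\(S\PP))\PP  lex  "sent"
[2,4] S\(S\PP)  <  k=3
[0,4] S  <  k=2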